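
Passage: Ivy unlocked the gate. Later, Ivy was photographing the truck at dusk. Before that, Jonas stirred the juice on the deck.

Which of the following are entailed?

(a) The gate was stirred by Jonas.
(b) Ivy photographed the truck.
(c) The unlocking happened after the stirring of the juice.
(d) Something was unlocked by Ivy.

(a) Not entailed — Jonas stirred the juice, not the gate; the gate belongs to the unlocking event.
(b) Not entailed — 'was photographing' is progressive on an accomplishment; it does not entail the completed 'photographed'.
(c) Not entailed — the narrative doesn't order the stirring relative to the unlocking.
(d) Entailed — generalizing the patient leaves a sub-description the original still satisfies.

(d)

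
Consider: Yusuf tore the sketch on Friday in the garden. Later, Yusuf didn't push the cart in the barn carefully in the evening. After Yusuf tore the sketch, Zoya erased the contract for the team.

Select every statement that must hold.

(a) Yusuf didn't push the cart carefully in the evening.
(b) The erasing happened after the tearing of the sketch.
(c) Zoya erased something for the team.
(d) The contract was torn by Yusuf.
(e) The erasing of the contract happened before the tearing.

(b), (c)

(a) Not entailed — dropping 'in the barn' under negation is not valid — the original leaves open that Yusuf pushed the cart some other way.
(b) Entailed — the narrative places the tearing before the erasing.
(c) Entailed — this follows by dropping conjuncts from the erasing event's description.
(d) Not entailed — Yusuf tore the sketch, not the contract; the contract belongs to the erasing event.
(e) Not entailed — the narrative places the tearing before the erasing, not after.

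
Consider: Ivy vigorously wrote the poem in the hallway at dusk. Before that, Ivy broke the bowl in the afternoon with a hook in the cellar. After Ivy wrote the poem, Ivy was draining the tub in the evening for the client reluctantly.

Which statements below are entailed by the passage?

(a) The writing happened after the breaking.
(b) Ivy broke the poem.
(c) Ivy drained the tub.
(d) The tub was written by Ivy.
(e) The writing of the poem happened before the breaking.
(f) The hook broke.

(a)

(a) Entailed — the narrative places the breaking before the writing.
(b) Not entailed — Ivy broke the bowl, not the poem; the poem belongs to the writing event.
(c) Not entailed — 'was draining' is progressive on an accomplishment; it does not entail the completed 'drained'.
(d) Not entailed — Ivy wrote the poem, not the tub; the tub belongs to the draining event.
(e) Not entailed — the narrative places the breaking before the writing, not after.
(f) Not entailed — the bowl is what broke, not the hook.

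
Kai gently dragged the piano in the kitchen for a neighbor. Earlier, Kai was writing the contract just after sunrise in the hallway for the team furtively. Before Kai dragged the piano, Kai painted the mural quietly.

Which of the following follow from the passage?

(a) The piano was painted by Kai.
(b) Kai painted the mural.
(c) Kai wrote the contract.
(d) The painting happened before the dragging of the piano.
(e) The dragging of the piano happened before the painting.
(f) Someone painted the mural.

(a) Not entailed — Kai painted the mural, not the piano; the piano belongs to the dragging event.
(b) Entailed — dropping 'quietly' leaves a sub-description the original still satisfies.
(c) Not entailed — 'was writing' is progressive on an accomplishment; it does not entail the completed 'wrote'.
(d) Entailed — the narrative places the painting before the dragging.
(e) Not entailed — the narrative places the painting before the dragging, not after.
(f) Entailed — the original entails any weakening of itself; this just drops 'quietly' and generalizes the agent.

(b), (d), (f)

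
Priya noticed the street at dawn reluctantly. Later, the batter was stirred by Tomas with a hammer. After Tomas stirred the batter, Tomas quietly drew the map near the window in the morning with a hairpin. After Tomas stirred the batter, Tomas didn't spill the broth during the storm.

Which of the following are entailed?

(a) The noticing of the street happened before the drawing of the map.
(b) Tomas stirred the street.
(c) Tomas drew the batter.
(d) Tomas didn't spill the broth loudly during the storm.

(a) Entailed — the narrative places the noticing before the drawing.
(b) Not entailed — Tomas stirred the batter, not the street; the street belongs to the noticing event.
(c) Not entailed — Tomas drew the map, not the batter; the batter belongs to the stirring event.
(d) Entailed — under negation, adding a further restriction is entailed: if no such spilling event occurred, none occurred loudly either.

(a), (d)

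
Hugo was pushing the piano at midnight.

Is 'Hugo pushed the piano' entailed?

yes

'push' is atelic; if Hugo was pushing the piano, then Hugo pushed the piano (for some time).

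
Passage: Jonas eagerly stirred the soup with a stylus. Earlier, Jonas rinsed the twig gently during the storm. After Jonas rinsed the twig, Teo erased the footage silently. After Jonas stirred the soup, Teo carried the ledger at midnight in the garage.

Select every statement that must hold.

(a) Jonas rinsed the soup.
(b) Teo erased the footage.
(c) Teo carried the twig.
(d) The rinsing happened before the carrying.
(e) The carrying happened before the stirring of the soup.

(b), (d)

(a) Not entailed — Jonas rinsed the twig, not the soup; the soup belongs to the stirring event.
(b) Entailed — every conjunct here is already in the original erasing event.
(c) Not entailed — Teo carried the ledger, not the twig; the twig belongs to the rinsing event.
(d) Entailed — the narrative places the rinsing before the carrying.
(e) Not entailed — the narrative places the stirring before the carrying, not after.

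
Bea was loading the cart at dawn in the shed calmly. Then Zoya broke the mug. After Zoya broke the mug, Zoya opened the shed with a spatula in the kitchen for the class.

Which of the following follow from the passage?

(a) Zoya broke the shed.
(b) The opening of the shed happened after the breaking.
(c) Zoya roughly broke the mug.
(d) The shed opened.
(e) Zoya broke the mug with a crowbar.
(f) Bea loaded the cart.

(a) Not entailed — Zoya broke the mug, not the shed; the shed belongs to the opening event.
(b) Entailed — the narrative places the breaking before the opening.
(c) Not entailed — 'roughly' adds information not in the original event.
(d) Entailed — 'Zoya opened the shed' is causative; it entails the inchoative 'the shed opened'.
(e) Not entailed — 'with a crowbar' adds information not in the original event.
(f) Not entailed — 'was loading' is progressive on an accomplishment; it does not entail the completed 'loaded'.

(b), (d)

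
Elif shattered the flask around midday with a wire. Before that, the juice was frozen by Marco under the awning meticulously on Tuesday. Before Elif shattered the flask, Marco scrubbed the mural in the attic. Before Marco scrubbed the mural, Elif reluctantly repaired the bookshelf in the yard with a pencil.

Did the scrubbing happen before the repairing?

The narrative orders the repairing before the scrubbing.

no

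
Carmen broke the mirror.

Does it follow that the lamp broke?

no

Nothing is said about any lamp; only the mirror is affected.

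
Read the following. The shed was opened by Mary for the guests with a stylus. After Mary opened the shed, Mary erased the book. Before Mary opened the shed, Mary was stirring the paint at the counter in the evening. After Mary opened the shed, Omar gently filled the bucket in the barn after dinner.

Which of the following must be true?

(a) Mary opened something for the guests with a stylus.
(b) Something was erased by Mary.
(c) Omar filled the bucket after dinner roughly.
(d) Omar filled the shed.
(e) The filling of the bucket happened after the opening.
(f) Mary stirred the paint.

(a), (b), (e), (f)

(a) Entailed — the original entails any weakening of itself; this just generalizes the patient.
(b) Entailed — generalizing the patient leaves a sub-description the original still satisfies.
(c) Not entailed — 'roughly' adds a manner not in (and inconsistent with) the original.
(d) Not entailed — Omar filled the bucket, not the shed; the shed belongs to the opening event.
(e) Entailed — the narrative places the opening before the filling.
(f) Entailed — 'stir' is an activity; 'was stirring' entails that some stirring happened, so 'stirred' holds.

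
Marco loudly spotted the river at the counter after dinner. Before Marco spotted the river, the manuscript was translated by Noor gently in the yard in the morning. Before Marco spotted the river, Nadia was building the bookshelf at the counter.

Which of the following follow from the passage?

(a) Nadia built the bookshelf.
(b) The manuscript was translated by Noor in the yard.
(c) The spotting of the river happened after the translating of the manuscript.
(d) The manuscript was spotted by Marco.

(a) Not entailed — 'was building' is progressive on an accomplishment; it does not entail the completed 'built'.
(b) Entailed — every conjunct here is already in the original translating event.
(c) Entailed — the narrative places the translating before the spotting.
(d) Not entailed — Marco spotted the river, not the manuscript; the manuscript belongs to the translating event.

(b), (c)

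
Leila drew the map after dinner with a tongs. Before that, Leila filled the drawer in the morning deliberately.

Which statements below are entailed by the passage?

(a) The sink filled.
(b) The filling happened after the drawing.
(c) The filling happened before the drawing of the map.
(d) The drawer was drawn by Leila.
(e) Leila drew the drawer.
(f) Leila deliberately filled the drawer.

(a) Not entailed — the drawer is what filled, not the sink.
(b) Not entailed — the narrative places the filling before the drawing, not after.
(c) Entailed — the narrative places the filling before the drawing.
(d) Not entailed — Leila drew the map, not the drawer; the drawer belongs to the filling event.
(e) Not entailed — Leila drew the map, not the drawer; the drawer belongs to the filling event.
(f) Entailed — the original entails any weakening of itself; this just drops 'in the morning'.

(c), (f)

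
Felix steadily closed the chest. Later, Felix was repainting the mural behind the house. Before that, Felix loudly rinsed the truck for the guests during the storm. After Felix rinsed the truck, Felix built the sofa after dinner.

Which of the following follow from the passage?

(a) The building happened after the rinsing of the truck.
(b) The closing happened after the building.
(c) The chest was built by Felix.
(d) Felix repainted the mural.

(a) Entailed — the narrative places the rinsing before the building.
(b) Not entailed — the narrative doesn't order the building relative to the closing.
(c) Not entailed — Felix built the sofa, not the chest; the chest belongs to the closing event.
(d) Not entailed — 'was repainting' is progressive on an accomplishment; it does not entail the completed 'repainted'.

(a)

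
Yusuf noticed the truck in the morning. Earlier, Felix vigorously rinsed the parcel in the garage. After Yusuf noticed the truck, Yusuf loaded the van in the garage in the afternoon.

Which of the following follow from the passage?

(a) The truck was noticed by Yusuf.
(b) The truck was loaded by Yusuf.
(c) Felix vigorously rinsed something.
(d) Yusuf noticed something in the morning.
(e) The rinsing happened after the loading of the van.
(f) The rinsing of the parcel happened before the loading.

(a), (c), (d), (f)

(a) Entailed — every conjunct here is already in the original noticing event.
(b) Not entailed — Yusuf loaded the van, not the truck; the truck belongs to the noticing event.
(c) Entailed — every conjunct here is already in the original rinsing event.
(d) Entailed — this follows by dropping conjuncts from the noticing event's description.
(e) Not entailed — the narrative places the rinsing before the loading, not after.
(f) Entailed — the narrative places the rinsing before the loading.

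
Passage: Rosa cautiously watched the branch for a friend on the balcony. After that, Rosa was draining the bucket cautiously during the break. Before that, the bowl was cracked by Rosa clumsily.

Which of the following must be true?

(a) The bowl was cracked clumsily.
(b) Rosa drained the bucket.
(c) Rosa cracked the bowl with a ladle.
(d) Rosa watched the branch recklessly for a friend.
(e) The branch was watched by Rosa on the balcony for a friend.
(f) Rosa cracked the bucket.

(a) Entailed — this follows by dropping conjuncts from the cracking event's description.
(b) Not entailed — 'was draining' is progressive on an accomplishment; it does not entail the completed 'drained'.
(c) Not entailed — 'with a ladle' adds information not in the original event.
(d) Not entailed — 'recklessly' adds a manner not in (and inconsistent with) the original.
(e) Entailed — every conjunct here is already in the original watching event.
(f) Not entailed — Rosa cracked the bowl, not the bucket; the bucket belongs to the draining event.

(a), (e)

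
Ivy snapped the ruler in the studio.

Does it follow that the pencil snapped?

Nothing is said about any pencil; only the ruler is affected.

no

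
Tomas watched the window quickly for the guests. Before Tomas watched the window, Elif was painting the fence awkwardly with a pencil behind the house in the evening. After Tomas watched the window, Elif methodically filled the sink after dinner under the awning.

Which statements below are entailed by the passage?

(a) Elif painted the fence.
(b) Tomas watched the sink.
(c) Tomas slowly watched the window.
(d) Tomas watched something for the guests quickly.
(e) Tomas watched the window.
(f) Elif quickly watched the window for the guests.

(a) Not entailed — 'was painting' is progressive on an accomplishment; it does not entail the completed 'painted'.
(b) Not entailed — Tomas watched the window, not the sink; the sink belongs to the filling event.
(c) Not entailed — 'slowly' adds a manner not in (and inconsistent with) the original.
(d) Entailed — every conjunct here is already in the original watching event.
(e) Entailed — dropping 'quickly', 'for the guests' leaves a sub-description the original still satisfies.
(f) Not entailed — the passage has Tomas watching the window, not Elif.

(d), (e)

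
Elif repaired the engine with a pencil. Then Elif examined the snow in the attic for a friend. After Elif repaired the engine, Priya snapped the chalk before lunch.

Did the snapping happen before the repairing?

The narrative orders the repairing before the snapping.

no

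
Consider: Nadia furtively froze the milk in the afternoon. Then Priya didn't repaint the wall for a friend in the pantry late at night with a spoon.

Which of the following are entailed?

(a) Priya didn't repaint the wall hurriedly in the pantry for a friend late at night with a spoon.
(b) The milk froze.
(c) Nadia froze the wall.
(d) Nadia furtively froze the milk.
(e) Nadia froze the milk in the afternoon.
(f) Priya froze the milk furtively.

(a), (b), (d), (e)

(a) Entailed — under negation, adding a further restriction is entailed: if no such repainting event occurred, none occurred hurriedly either.
(b) Entailed — 'Nadia froze the milk' is causative; it entails the inchoative 'the milk froze'.
(c) Not entailed — Nadia froze the milk, not the wall; the wall belongs to the repainting event.
(d) Entailed — this follows by dropping conjuncts from the freezing event's description.
(e) Entailed — the original entails any weakening of itself; this just drops 'furtively'.
(f) Not entailed — the passage has Nadia freezing the milk, not Priya.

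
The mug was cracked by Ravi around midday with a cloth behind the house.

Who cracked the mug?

Ravi

'Ravi' marks the agent of the cracking event.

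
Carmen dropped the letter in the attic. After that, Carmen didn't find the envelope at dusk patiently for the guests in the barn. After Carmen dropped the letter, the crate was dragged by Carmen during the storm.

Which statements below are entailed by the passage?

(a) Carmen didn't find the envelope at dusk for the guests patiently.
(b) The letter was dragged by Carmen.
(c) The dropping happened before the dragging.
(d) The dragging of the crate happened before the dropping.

(c)

(a) Not entailed — dropping 'in the barn' under negation is not valid — the original leaves open that Carmen found the envelope some other way.
(b) Not entailed — Carmen dragged the crate, not the letter; the letter belongs to the dropping event.
(c) Entailed — the narrative places the dropping before the dragging.
(d) Not entailed — the narrative places the dropping before the dragging, not after.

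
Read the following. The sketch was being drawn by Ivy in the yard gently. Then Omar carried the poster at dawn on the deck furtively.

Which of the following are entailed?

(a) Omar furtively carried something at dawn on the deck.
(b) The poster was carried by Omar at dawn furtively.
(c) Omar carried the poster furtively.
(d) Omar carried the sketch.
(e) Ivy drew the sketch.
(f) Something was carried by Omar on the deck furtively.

(a), (b), (c), (f)

(a) Entailed — generalizing the patient leaves a sub-description the original still satisfies.
(b) Entailed — the original entails any weakening of itself; this just drops 'on the deck'.
(c) Entailed — every conjunct here is already in the original carrying event.
(d) Not entailed — Omar carried the poster, not the sketch; the sketch belongs to the drawing event.
(e) Not entailed — 'was drawing' is progressive on an accomplishment; it does not entail the completed 'drew'.
(f) Entailed — dropping 'at dawn' and generalizing the patient leaves a sub-description the original still satisfies.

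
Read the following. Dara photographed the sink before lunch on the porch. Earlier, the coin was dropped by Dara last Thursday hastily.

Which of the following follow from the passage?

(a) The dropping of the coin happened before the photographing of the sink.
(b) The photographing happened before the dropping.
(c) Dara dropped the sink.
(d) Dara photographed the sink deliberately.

(a) Entailed — the narrative places the dropping before the photographing.
(b) Not entailed — the narrative places the dropping before the photographing, not after.
(c) Not entailed — Dara dropped the coin, not the sink; the sink belongs to the photographing event.
(d) Not entailed — 'deliberately' adds information not in the original event.

(a)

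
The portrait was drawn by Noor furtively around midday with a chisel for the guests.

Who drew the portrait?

'Noor' marks the agent of the drawing event.

Noor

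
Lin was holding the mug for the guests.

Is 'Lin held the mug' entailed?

yes

'hold' is atelic; if Lin was holding the mug, then Lin held the mug (for some time).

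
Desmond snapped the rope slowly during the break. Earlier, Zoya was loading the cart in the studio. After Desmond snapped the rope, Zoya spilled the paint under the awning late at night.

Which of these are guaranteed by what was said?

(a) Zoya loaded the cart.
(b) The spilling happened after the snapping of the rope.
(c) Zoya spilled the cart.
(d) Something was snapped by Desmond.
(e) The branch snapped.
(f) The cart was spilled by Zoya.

(b), (d)

(a) Not entailed — 'was loading' is progressive on an accomplishment; it does not entail the completed 'loaded'.
(b) Entailed — the narrative places the snapping before the spilling.
(c) Not entailed — Zoya spilled the paint, not the cart; the cart belongs to the loading event.
(d) Entailed — dropping 'during the break', 'slowly' and generalizing the patient leaves a sub-description the original still satisfies.
(e) Not entailed — the rope is what snapped, not the branch.
(f) Not entailed — Zoya spilled the paint, not the cart; the cart belongs to the loading event.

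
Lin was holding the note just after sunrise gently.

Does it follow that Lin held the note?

'hold' is atelic; if Lin was holding the note, then Lin held the note (for some time).

yes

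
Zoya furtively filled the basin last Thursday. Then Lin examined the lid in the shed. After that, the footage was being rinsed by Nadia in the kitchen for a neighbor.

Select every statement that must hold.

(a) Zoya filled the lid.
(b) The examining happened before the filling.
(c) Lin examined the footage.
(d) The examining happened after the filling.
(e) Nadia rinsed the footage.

(a) Not entailed — Zoya filled the basin, not the lid; the lid belongs to the examining event.
(b) Not entailed — the narrative places the filling before the examining, not after.
(c) Not entailed — Lin examined the lid, not the footage; the footage belongs to the rinsing event.
(d) Entailed — the narrative places the filling before the examining.
(e) Entailed — 'rinse' is an activity; 'was rinsing' entails that some rinsing happened, so 'rinsed' holds.

(d), (e)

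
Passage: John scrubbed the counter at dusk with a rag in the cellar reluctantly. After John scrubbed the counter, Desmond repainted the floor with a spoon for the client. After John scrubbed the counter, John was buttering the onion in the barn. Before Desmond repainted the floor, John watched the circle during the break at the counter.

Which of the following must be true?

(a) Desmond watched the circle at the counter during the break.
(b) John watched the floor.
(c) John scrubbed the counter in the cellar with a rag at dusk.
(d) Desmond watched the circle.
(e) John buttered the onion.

(c)

(a) Not entailed — the passage has John watching the circle, not Desmond.
(b) Not entailed — John watched the circle, not the floor; the floor belongs to the repainting event.
(c) Entailed — every conjunct here is already in the original scrubbing event.
(d) Not entailed — the passage has John watching the circle, not Desmond.
(e) Not entailed — 'was buttering' is progressive on an accomplishment; it does not entail the completed 'buttered'.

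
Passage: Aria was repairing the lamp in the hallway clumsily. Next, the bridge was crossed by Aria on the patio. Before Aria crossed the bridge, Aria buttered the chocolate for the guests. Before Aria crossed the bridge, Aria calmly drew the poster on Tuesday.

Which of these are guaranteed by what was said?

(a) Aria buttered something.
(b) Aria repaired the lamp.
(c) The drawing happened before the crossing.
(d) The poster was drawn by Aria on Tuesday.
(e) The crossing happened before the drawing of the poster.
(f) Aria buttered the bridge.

(a) Entailed — this follows by dropping conjuncts from the buttering event's description.
(b) Not entailed — 'was repairing' is progressive on an accomplishment; it does not entail the completed 'repaired'.
(c) Entailed — the narrative places the drawing before the crossing.
(d) Entailed — dropping 'calmly' leaves a sub-description the original still satisfies.
(e) Not entailed — the narrative places the drawing before the crossing, not after.
(f) Not entailed — Aria buttered the chocolate, not the bridge; the bridge belongs to the crossing event.

(a), (c), (d)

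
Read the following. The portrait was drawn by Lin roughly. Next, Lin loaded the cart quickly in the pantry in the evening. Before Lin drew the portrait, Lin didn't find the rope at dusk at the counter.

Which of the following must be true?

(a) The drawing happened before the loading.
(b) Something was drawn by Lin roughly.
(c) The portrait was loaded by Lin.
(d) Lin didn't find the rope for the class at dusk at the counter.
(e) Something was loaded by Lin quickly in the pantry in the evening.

(a) Entailed — the narrative places the drawing before the loading.
(b) Entailed — every conjunct here is already in the original drawing event.
(c) Not entailed — Lin loaded the cart, not the portrait; the portrait belongs to the drawing event.
(d) Entailed — under negation, adding a further restriction is entailed: if no such finding event occurred, none occurred for the class either.
(e) Entailed — the original entails any weakening of itself; this just generalizes the patient.

(a), (b), (d), (e)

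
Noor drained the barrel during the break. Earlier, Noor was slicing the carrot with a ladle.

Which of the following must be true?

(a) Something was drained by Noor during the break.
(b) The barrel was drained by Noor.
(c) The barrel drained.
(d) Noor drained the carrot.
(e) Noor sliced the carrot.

(a), (b), (c)

(a) Entailed — the original entails any weakening of itself; this just generalizes the patient.
(b) Entailed — the original entails any weakening of itself; this just drops 'during the break'.
(c) Entailed — 'Noor drained the barrel' is causative; it entails the inchoative 'the barrel drained'.
(d) Not entailed — Noor drained the barrel, not the carrot; the carrot belongs to the slicing event.
(e) Not entailed — 'was slicing' is progressive on an accomplishment; it does not entail the completed 'sliced'.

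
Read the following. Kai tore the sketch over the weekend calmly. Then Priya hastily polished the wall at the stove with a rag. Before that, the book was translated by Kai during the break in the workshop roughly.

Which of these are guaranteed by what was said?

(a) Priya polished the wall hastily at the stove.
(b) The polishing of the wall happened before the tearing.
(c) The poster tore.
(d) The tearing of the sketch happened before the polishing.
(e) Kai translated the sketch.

(a) Entailed — this follows by dropping conjuncts from the polishing event's description.
(b) Not entailed — the narrative places the tearing before the polishing, not after.
(c) Not entailed — the sketch is what tore, not the poster.
(d) Entailed — the narrative places the tearing before the polishing.
(e) Not entailed — Kai translated the book, not the sketch; the sketch belongs to the tearing event.

(a), (d)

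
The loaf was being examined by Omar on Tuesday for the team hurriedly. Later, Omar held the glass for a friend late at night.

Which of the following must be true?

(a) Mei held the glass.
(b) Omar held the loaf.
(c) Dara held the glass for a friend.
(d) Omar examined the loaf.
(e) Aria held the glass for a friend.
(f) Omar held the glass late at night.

(d), (f)

(a) Not entailed — the passage has Omar holding the glass, not Mei.
(b) Not entailed — Omar held the glass, not the loaf; the loaf belongs to the examining event.
(c) Not entailed — the passage has Omar holding the glass, not Dara.
(d) Entailed — 'examine' is an activity; 'was examining' entails that some examining happened, so 'examined' holds.
(e) Not entailed — the passage has Omar holding the glass, not Aria.
(f) Entailed — the original entails any weakening of itself; this just drops 'for a friend'.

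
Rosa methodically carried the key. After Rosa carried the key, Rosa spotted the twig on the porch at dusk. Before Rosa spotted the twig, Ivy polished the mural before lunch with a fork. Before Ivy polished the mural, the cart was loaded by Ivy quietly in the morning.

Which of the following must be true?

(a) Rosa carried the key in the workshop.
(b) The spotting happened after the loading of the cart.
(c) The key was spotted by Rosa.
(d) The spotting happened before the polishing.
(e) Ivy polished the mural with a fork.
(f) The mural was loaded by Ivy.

(a) Not entailed — 'in the workshop' adds information not in the original event.
(b) Entailed — the narrative places the loading before the spotting.
(c) Not entailed — Rosa spotted the twig, not the key; the key belongs to the carrying event.
(d) Not entailed — the narrative places the polishing before the spotting, not after.
(e) Entailed — the original entails any weakening of itself; this just drops 'before lunch'.
(f) Not entailed — Ivy loaded the cart, not the mural; the mural belongs to the polishing event.

(b), (e)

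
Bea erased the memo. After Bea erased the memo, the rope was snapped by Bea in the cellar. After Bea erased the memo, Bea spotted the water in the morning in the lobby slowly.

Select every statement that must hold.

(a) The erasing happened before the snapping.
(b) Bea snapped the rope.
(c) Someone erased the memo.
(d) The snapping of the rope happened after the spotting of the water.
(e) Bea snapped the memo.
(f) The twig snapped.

(a), (b), (c)

(a) Entailed — the narrative places the erasing before the snapping.
(b) Entailed — the original entails any weakening of itself; this just drops 'in the cellar'.
(c) Entailed — this follows by dropping conjuncts from the erasing event's description.
(d) Not entailed — the narrative doesn't order the spotting relative to the snapping.
(e) Not entailed — Bea snapped the rope, not the memo; the memo belongs to the erasing event.
(f) Not entailed — the rope is what snapped, not the twig.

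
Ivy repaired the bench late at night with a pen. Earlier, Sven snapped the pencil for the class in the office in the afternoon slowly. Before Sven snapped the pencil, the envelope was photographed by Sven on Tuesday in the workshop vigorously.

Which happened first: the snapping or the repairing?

The connectives place the snapping before the repairing.

the snapping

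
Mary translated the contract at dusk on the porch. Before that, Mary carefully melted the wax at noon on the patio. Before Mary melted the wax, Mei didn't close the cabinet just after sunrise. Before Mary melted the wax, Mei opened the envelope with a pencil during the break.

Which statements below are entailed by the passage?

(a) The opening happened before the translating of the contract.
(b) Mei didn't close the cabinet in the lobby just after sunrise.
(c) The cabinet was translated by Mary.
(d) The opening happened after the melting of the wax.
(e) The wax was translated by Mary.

(a) Entailed — the narrative places the opening before the translating.
(b) Entailed — under negation, adding a further restriction is entailed: if no such closing event occurred, none occurred in the lobby either.
(c) Not entailed — Mary translated the contract, not the cabinet; the cabinet belongs to the closing event.
(d) Not entailed — the narrative places the opening before the melting, not after.
(e) Not entailed — Mary translated the contract, not the wax; the wax belongs to the melting event.

(a), (b)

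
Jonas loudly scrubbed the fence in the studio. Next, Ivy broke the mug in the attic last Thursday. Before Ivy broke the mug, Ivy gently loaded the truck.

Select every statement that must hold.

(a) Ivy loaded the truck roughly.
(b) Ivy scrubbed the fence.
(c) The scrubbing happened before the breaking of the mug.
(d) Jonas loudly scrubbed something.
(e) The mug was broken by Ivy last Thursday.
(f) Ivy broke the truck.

(c), (d), (e)

(a) Not entailed — 'roughly' adds a manner not in (and inconsistent with) the original.
(b) Not entailed — the passage has Jonas scrubbing the fence, not Ivy.
(c) Entailed — the narrative places the scrubbing before the breaking.
(d) Entailed — dropping 'in the studio' and generalizing the patient leaves a sub-description the original still satisfies.
(e) Entailed — the original entails any weakening of itself; this just drops 'in the attic'.
(f) Not entailed — Ivy broke the mug, not the truck; the truck belongs to the loading event.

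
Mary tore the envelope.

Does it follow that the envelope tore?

yes

'Mary tore the envelope' is the causative; it entails the inchoative 'the envelope tore'.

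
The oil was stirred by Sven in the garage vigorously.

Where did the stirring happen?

in the garage

'in the garage' marks the location of the stirring event.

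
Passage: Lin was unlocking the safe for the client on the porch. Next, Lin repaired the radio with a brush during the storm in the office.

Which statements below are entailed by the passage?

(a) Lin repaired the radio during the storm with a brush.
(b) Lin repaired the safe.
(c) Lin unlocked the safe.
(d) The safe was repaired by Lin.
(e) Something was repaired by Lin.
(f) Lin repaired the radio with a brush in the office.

(a) Entailed — the original entails any weakening of itself; this just drops 'in the office'.
(b) Not entailed — Lin repaired the radio, not the safe; the safe belongs to the unlocking event.
(c) Not entailed — 'was unlocking' is progressive on an accomplishment; it does not entail the completed 'unlocked'.
(d) Not entailed — Lin repaired the radio, not the safe; the safe belongs to the unlocking event.
(e) Entailed — dropping 'during the storm', 'with a brush', 'in the office' and generalizing the patient leaves a sub-description the original still satisfies.
(f) Entailed — the original entails any weakening of itself; this just drops 'during the storm'.

(a), (e), (f)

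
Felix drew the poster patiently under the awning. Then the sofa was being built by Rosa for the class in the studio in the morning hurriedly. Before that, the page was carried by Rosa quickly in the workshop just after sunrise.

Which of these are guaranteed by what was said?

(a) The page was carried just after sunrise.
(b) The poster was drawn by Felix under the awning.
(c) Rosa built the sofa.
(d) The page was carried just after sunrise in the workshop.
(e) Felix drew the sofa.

(a), (b), (d)

(a) Entailed — this follows by dropping conjuncts from the carrying event's description.
(b) Entailed — this follows by dropping conjuncts from the drawing event's description.
(c) Not entailed — 'was building' is progressive on an accomplishment; it does not entail the completed 'built'.
(d) Entailed — this follows by dropping conjuncts from the carrying event's description.
(e) Not entailed — Felix drew the poster, not the sofa; the sofa belongs to the building event.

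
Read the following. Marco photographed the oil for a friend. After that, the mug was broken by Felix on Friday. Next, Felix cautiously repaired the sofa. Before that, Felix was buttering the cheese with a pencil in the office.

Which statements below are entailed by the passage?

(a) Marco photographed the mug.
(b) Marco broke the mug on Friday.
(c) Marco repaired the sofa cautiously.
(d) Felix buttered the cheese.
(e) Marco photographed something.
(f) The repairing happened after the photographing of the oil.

(e), (f)

(a) Not entailed — Marco photographed the oil, not the mug; the mug belongs to the breaking event.
(b) Not entailed — the passage has Felix breaking the mug, not Marco.
(c) Not entailed — the passage has Felix repairing the sofa, not Marco.
(d) Not entailed — 'was buttering' is progressive on an accomplishment; it does not entail the completed 'buttered'.
(e) Entailed — every conjunct here is already in the original photographing event.
(f) Entailed — the narrative places the photographing before the repairing.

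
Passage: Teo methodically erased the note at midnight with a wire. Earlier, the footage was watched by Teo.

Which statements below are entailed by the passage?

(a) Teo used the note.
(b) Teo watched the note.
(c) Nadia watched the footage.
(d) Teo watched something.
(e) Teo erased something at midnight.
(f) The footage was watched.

(a) Not entailed — the note is the patient, not an instrument — Teo used a wire.
(b) Not entailed — Teo watched the footage, not the note; the note belongs to the erasing event.
(c) Not entailed — the passage has Teo watching the footage, not Nadia.
(d) Entailed — every conjunct here is already in the original watching event.
(e) Entailed — dropping 'with a wire', 'methodically' and generalizing the patient leaves a sub-description the original still satisfies.
(f) Entailed — the original entails any weakening of itself; this just generalizes the agent.

(d), (e), (f)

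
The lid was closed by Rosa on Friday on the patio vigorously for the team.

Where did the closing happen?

on the patio

'on the patio' marks the location of the closing event.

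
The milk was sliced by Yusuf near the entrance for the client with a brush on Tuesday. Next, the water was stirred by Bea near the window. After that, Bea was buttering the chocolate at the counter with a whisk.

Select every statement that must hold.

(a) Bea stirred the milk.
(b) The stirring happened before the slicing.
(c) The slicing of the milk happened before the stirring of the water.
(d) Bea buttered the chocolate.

(a) Not entailed — Bea stirred the water, not the milk; the milk belongs to the slicing event.
(b) Not entailed — the narrative places the slicing before the stirring, not after.
(c) Entailed — the narrative places the slicing before the stirring.
(d) Not entailed — 'was buttering' is progressive on an accomplishment; it does not entail the completed 'buttered'.

(c)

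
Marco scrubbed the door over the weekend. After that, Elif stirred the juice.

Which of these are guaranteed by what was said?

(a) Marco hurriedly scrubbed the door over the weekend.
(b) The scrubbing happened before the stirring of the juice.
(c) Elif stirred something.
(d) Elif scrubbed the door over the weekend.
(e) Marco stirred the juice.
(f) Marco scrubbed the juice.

(b), (c)

(a) Not entailed — 'hurriedly' adds information not in the original event.
(b) Entailed — the narrative places the scrubbing before the stirring.
(c) Entailed — the original entails any weakening of itself; this just generalizes the patient.
(d) Not entailed — the passage has Marco scrubbing the door, not Elif.
(e) Not entailed — the passage has Elif stirring the juice, not Marco.
(f) Not entailed — Marco scrubbed the door, not the juice; the juice belongs to the stirring event.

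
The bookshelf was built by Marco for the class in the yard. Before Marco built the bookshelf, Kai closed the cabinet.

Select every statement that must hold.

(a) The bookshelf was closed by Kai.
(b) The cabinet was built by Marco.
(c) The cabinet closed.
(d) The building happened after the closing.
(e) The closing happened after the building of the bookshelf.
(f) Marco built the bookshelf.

(a) Not entailed — Kai closed the cabinet, not the bookshelf; the bookshelf belongs to the building event.
(b) Not entailed — Marco built the bookshelf, not the cabinet; the cabinet belongs to the closing event.
(c) Entailed — 'Kai closed the cabinet' is causative; it entails the inchoative 'the cabinet closed'.
(d) Entailed — the narrative places the closing before the building.
(e) Not entailed — the narrative places the closing before the building, not after.
(f) Entailed — every conjunct here is already in the original building event.

(c), (d), (f)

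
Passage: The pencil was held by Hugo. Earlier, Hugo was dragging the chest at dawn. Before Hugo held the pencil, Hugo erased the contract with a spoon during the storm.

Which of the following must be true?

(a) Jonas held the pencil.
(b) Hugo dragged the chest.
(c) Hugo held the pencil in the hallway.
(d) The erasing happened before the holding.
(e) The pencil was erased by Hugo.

(b), (d)

(a) Not entailed — the passage has Hugo holding the pencil, not Jonas.
(b) Entailed — 'drag' is an activity; 'was dragging' entails that some dragging happened, so 'dragged' holds.
(c) Not entailed — 'in the hallway' adds information not in the original event.
(d) Entailed — the narrative places the erasing before the holding.
(e) Not entailed — Hugo erased the contract, not the pencil; the pencil belongs to the holding event.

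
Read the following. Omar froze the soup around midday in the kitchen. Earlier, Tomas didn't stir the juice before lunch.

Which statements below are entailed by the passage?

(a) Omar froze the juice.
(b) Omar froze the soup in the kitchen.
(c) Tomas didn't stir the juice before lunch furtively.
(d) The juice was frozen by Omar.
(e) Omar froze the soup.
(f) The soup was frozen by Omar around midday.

(b), (c), (e), (f)

(a) Not entailed — Omar froze the soup, not the juice; the juice belongs to the stirring event.
(b) Entailed — this follows by dropping conjuncts from the freezing event's description.
(c) Entailed — under negation, adding a further restriction is entailed: if no such stirring event occurred, none occurred furtively either.
(d) Not entailed — Omar froze the soup, not the juice; the juice belongs to the stirring event.
(e) Entailed — every conjunct here is already in the original freezing event.
(f) Entailed — the original entails any weakening of itself; this just drops 'in the kitchen'.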